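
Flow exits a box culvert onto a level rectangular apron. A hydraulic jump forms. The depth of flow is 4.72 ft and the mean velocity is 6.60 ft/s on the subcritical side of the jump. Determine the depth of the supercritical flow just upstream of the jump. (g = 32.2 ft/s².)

y₁ = 1.92 ft

Fr₂ = V₂/√(g·y₂) = 6.60/√(32.2×4.72) = 0.535.
The Bélanger relation is symmetric: y₁/y₂ = ½[√(1 + 8Fr₂²) − 1] = ½[√3.293 − 1] = 0.407.
y₁ = 0.407 × 4.72 = 1.92 ft.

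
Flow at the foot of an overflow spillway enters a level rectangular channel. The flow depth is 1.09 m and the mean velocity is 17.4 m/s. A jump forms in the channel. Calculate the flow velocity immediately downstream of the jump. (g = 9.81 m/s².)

Fr₁ = V₁/√(g·y₁) = 17.4/√(9.81×1.09) = 5.32.
Conjugate-depth relation: y₂/y₁ = ½[√(1 + 8Fr₁²) − 1] = ½[√227.5 − 1] = 7.04.
y₂ = 7.04 × 1.09 = 7.68 m.
q = V₁·y₁ = 17.4 × 1.09 = 19.0 m²/s.
V₂ = q/y₂ = 19.0/7.68 = 2.47 m/s.

V₂ = 2.47 m/s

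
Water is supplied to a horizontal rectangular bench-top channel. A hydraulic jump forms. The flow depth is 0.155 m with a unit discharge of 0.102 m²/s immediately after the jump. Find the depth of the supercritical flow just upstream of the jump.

V₂ = q/y₂ = 0.102/0.155 = 0.658 m/s; Fr₂ = V₂/√(g·y₂) = 0.534.
Since the conjugate-depth ratio holds either way, y₁/y₂ = ½[√(1 + 8Fr₂²) − 1] = ½[√3.278 − 1] = 0.405.
y₁ = 0.405 × 0.155 = 0.0628 m.

y₁ = 0.0628 m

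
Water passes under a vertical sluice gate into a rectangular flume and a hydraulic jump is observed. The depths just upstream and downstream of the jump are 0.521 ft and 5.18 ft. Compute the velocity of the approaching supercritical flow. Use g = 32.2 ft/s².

For a rectangular channel the momentum equation gives q² = ½·g·y₁·y₂·(y₁ + y₂) = ½×32.2×0.521×5.18×5.70 = 248.
q = √248 = 15.7 ft²/s.
V₁ = q/y₁ = 15.7/0.521 = 30.2 ft/s.

V₁ = 30.2 ft/s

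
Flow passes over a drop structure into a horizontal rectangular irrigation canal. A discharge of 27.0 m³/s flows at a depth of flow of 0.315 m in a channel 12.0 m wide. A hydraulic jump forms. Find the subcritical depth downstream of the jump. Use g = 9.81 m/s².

y₂ = 1.66 m

q = Q/b = 27.0/12.0 = 2.25 m²/s; V₁ = q/y₁ = 7.14 m/s. Fr₁ = V₁/√(g·y₁) = 4.06.
From the momentum equation for a rectangular channel, y₂/y₁ = ½[√(1 + 8Fr₁²) − 1] = ½[√133.1 − 1] = 5.27.
y₂ = 5.27 × 0.315 = 1.66 m.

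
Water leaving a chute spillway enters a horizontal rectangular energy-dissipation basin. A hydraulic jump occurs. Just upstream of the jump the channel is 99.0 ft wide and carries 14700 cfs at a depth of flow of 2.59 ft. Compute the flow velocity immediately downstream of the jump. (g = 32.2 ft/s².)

q = Q/b = 14700/99.0 = 148 ft²/s; V₁ = q/y₁ = 57.3 ft/s. Fr₁ = V₁/√(g·y₁) = 6.28.
Conjugate-depth relation: y₂/y₁ = ½[√(1 + 8Fr₁²) − 1] = ½[√316.3 − 1] = 8.39.
y₂ = 8.39 × 2.59 = 21.7 ft.
V₂ = q/y₂ = 148/21.7 = 6.83 ft/s.

V₂ = 6.83 ft/s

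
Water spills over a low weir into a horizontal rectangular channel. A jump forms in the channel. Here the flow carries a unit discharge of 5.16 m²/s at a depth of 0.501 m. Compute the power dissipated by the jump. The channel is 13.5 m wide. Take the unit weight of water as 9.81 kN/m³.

V₁ = q/y₁ = 5.16/0.501 = 10.3 m/s. Fr₁ = V₁/√(g·y₁) = 10.3/√(9.81×0.501) = 4.65.
Conjugate-depth relation: y₂/y₁ = ½[√(1 + 8Fr₁²) − 1] = ½[√173.7 − 1] = 6.09.
y₂ = 6.09 × 0.501 = 3.05 m.
V₂ = q/y₂ = 5.16/3.05 = 1.69 m/s. E₁ = y₁ + V₁²/2g = 5.91 m; E₂ = y₂ + V₂²/2g = 3.20 m. ΔE = E₁ − E₂ = 2.71 m.
Q = q·b = 5.16 × 13.5 = 69.7 m³/s. P = γ·Q·ΔE = 9.81 × 69.7 × 2.71 = 1853 kW.

P = 1853 kW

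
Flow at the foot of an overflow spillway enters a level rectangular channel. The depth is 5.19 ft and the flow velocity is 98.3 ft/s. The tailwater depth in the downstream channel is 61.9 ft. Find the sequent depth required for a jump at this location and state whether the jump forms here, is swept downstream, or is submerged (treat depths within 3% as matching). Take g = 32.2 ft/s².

y₂ = 53.3 ft; the jump is submerged

Fr₁ = V₁/√(g·y₁) = 98.3/√(32.2×5.19) = 7.60.
By Bélanger, y₂/y₁ = ½[√(1 + 8Fr₁²) − 1] = ½[√463.6 − 1] = 10.3.
y₂ = 10.3 × 5.19 = 53.3 ft.
Tailwater y_tw = 61.9 ft: y_tw > y₂, so the jump is submerged.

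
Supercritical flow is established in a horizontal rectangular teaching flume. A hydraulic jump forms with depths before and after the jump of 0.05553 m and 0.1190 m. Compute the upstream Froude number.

Fr₁ = 1.835

For a rectangular channel the momentum equation gives q² = ½·g·y₁·y₂·(y₁ + y₂) = ½×9.81×0.05553×0.1190×0.1745 = 0.005657.
q = √0.005657 = 0.07521 m²/s.
V₁ = q/y₁ = 1.354 m/s; Fr₁ = V₁/√(g·y₁) = 1.835.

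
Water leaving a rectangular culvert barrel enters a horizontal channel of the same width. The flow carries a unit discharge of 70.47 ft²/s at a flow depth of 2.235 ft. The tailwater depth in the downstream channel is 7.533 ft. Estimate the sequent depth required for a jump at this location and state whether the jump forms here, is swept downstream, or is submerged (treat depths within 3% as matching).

V₁ = q/y₁ = 70.47/2.235 = 31.53 ft/s. Fr₁ = V₁/√(g·y₁) = 31.53/√(32.2×2.235) = 3.717.
Bélanger equation: y₂/y₁ = ½[√(1 + 8Fr₁²) − 1] = ½[√111.51 − 1] = 4.780.
y₂ = 4.780 × 2.235 = 10.68 ft.
Tailwater y_tw = 7.533 ft: y_tw < y₂, so the jump is swept downstream.

y₂ = 10.68 ft; the jump is swept downstream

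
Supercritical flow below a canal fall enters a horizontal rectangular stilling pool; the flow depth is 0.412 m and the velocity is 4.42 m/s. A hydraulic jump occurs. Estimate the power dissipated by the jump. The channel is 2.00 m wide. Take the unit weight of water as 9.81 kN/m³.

Fr₁ = V₁/√(g·y₁) = 4.42/√(9.81×0.412) = 2.20.
From the momentum equation for a rectangular channel, y₂/y₁ = ½[√(1 + 8Fr₁²) − 1] = ½[√39.67 − 1] = 2.65.
y₂ = 2.65 × 0.412 = 1.09 m.
q = V₁·y₁ = 4.42 × 0.412 = 1.82 m²/s. V₂ = q/y₂ = 1.82/1.09 = 1.67 m/s. E₁ = y₁ + V₁²/2g = 1.41 m; E₂ = y₂ + V₂²/2g = 1.23 m. ΔE = E₁ − E₂ = 0.174 m.
Q = q·b = 1.82 × 2.00 = 3.64 m³/s. P = γ·Q·ΔE = 9.81 × 3.64 × 0.174 = 6.23 kW.

P = 6.23 kW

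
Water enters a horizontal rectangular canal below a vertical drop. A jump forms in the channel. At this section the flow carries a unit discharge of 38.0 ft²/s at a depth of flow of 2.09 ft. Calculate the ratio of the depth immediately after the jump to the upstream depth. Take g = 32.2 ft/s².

y₂/y₁ = 2.67

V₁ = q/y₁ = 38.0/2.09 = 18.2 ft/s. Fr₁ = V₁/√(g·y₁) = 18.2/√(32.2×2.09) = 2.22.
By Bélanger, y₂/y₁ = ½[√(1 + 8Fr₁²) − 1] = ½[√40.30 − 1] = 2.67.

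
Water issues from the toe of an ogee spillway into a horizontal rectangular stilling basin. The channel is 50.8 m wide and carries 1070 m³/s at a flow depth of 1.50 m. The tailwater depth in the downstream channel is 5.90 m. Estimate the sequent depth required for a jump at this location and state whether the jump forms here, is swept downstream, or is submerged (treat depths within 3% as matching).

q = Q/b = 1070/50.8 = 21.1 m²/s; V₁ = q/y₁ = 14.0 m/s. Fr₁ = V₁/√(g·y₁) = 3.66.
By Bélanger, y₂/y₁ = ½[√(1 + 8Fr₁²) − 1] = ½[√108.2 − 1] = 4.70.
y₂ = 4.70 × 1.50 = 7.05 m.
Tailwater y_tw = 5.90 m: y_tw < y₂, so the jump is swept downstream.

y₂ = 7.05 m; the jump is swept downstream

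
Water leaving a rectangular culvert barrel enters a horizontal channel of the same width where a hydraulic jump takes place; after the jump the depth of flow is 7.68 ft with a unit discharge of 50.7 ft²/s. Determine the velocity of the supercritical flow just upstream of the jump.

V₁ = 23.9 ft/s

V₂ = q/y₂ = 50.7/7.68 = 6.60 ft/s; Fr₂ = V₂/√(g·y₂) = 0.420.
From the momentum equation (using Fr₂), y₁/y₂ = ½[√(1 + 8Fr₂²) − 1] = ½[√2.410 − 1] = 0.276.
y₁ = 0.276 × 7.68 = 2.12 ft.
V₁ = q/y₁ = 50.7/2.12 = 23.9 ft/s.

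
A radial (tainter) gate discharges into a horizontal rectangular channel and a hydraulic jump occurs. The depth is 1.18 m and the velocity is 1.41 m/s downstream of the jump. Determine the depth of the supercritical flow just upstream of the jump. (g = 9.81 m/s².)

y₁ = 0.319 m

Fr₂ = V₂/√(g·y₂) = 1.41/√(9.81×1.18) = 0.414.
Since the conjugate-depth ratio holds either way, y₁/y₂ = ½[√(1 + 8Fr₂²) − 1] = ½[√2.374 − 1] = 0.270.
y₁ = 0.270 × 1.18 = 0.319 m.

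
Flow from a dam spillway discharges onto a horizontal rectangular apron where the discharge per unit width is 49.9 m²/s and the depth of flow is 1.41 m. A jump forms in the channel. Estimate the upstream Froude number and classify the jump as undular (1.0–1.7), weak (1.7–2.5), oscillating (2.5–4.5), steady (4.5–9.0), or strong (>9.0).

V₁ = q/y₁ = 49.9/1.41 = 35.4 m/s. Fr₁ = V₁/√(g·y₁) = 35.4/√(9.81×1.41) = 9.52.
Fr₁ = 9.52 lies in the strong range.

Fr₁ = 9.52; strong jump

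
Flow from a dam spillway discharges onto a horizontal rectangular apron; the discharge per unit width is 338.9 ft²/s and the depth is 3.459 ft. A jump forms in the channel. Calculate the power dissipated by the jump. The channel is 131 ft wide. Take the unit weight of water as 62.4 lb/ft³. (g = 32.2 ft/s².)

V₁ = q/y₁ = 338.9/3.459 = 97.98 ft/s. Fr₁ = V₁/√(g·y₁) = 97.98/√(32.2×3.459) = 9.284.
Bélanger equation: y₂/y₁ = ½[√(1 + 8Fr₁²) − 1] = ½[√690.49 − 1] = 12.64.
y₂ = 12.64 × 3.459 = 43.72 ft.
V₂ = q/y₂ = 338.9/43.72 = 7.752 ft/s. E₁ = y₁ + V₁²/2g = 152.5 ft; E₂ = y₂ + V₂²/2g = 44.65 ft. ΔE = E₁ − E₂ = 107.9 ft.
Q = q·b = 338.9 × 131 = 44396 cfs. P = γ·Q·ΔE/550 = 62.4 × 44396 × 107.9 / 550 = 543319 hp.

P = 543319 hp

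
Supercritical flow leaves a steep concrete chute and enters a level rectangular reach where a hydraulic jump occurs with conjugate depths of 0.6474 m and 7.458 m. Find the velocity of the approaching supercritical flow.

For a rectangular channel the momentum equation gives q² = ½·g·y₁·y₂·(y₁ + y₂) = ½×9.81×0.6474×7.458×8.105 = 192.0.
q = √192.0 = 13.85 m²/s.
V₁ = q/y₁ = 13.85/0.6474 = 21.40 m/s.

V₁ = 21.40 m/s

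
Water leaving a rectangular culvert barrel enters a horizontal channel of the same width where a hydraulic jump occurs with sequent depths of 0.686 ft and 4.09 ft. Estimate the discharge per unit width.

q = 14.7 ft²/s

For a rectangular channel the momentum equation gives q² = ½·g·y₁·y₂·(y₁ + y₂) = ½×32.2×0.686×4.09×4.78 = 216.
q = √216 = 14.7 ft²/s.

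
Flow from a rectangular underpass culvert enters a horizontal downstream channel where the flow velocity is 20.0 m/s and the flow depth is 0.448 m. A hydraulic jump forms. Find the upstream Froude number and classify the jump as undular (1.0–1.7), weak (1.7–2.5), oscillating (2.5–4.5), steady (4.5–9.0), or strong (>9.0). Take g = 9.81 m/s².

Fr₁ = V₁/√(g·y₁) = 20.0/√(9.81×0.448) = 9.54.
Fr₁ = 9.54 lies in the strong range.

Fr₁ = 9.54; strong jump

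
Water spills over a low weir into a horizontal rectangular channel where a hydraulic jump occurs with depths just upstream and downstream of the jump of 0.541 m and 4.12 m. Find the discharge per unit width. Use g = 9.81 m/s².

q = 7.14 m²/s

For a rectangular channel the momentum equation gives q² = ½·g·y₁·y₂·(y₁ + y₂) = ½×9.81×0.541×4.12×4.66 = 51.0.
q = √51.0 = 7.14 m²/s.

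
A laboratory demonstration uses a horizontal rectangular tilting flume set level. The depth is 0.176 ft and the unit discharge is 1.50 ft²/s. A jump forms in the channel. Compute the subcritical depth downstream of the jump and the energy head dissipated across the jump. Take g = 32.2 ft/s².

V₁ = q/y₁ = 1.50/0.176 = 8.52 ft/s. Fr₁ = V₁/√(g·y₁) = 8.52/√(32.2×0.176) = 3.58.
Bélanger equation: y₂/y₁ = ½[√(1 + 8Fr₁²) − 1] = ½[√103.5 − 1] = 4.59.
y₂ = 4.59 × 0.176 = 0.807 ft.
V₂ = q/y₂ = 1.50/0.807 = 1.86 ft/s. E₁ = y₁ + V₁²/2g = 1.30 ft; E₂ = y₂ + V₂²/2g = 0.861 ft. ΔE = E₁ − E₂ = 0.443 ft.

y₂ = 0.807 ft; ΔE = 0.443 ft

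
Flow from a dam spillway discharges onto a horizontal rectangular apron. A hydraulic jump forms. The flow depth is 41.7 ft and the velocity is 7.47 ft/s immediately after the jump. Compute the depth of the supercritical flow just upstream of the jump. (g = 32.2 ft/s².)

Fr₂ = V₂/√(g·y₂) = 7.47/√(32.2×41.7) = 0.204.
From the momentum equation (using Fr₂), y₁/y₂ = ½[√(1 + 8Fr₂²) − 1] = ½[√1.332 − 1] = 0.0772.
y₁ = 0.0772 × 41.7 = 3.22 ft.

y₁ = 3.22 ft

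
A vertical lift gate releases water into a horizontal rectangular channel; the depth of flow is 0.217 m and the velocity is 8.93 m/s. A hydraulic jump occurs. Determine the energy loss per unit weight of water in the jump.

ΔE = 2.45 m

Fr₁ = V₁/√(g·y₁) = 8.93/√(9.81×0.217) = 6.12.
By Bélanger, y₂/y₁ = ½[√(1 + 8Fr₁²) − 1] = ½[√300.7 − 1] = 8.17.
y₂ = 8.17 × 0.217 = 1.77 m.
Head loss: ΔE = (y₂ − y₁)³/(4y₁y₂) = (1.77 − 0.217)³/(4×0.217×1.77) = 3.77/1.54 = 2.45 m.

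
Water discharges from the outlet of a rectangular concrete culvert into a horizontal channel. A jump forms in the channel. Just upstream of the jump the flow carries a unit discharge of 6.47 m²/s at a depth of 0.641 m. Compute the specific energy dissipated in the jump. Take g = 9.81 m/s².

V₁ = q/y₁ = 6.47/0.641 = 10.1 m/s. Fr₁ = V₁/√(g·y₁) = 10.1/√(9.81×0.641) = 4.03.
Sequent-depth ratio: y₂/y₁ = ½[√(1 + 8Fr₁²) − 1] = ½[√130.6 − 1] = 5.21.
y₂ = 5.21 × 0.641 = 3.34 m.
V₂ = q/y₂ = 6.47/3.34 = 1.94 m/s. E₁ = y₁ + V₁²/2g = 5.83 m; E₂ = y₂ + V₂²/2g = 3.53 m. ΔE = E₁ − E₂ = 2.30 m.

ΔE = 2.30 m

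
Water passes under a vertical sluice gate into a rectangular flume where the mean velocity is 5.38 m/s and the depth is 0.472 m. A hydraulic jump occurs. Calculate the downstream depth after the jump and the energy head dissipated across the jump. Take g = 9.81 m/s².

Fr₁ = V₁/√(g·y₁) = 5.38/√(9.81×0.472) = 2.50.
From the momentum equation for a rectangular channel, y₂/y₁ = ½[√(1 + 8Fr₁²) − 1] = ½[√51.01 − 1] = 3.07.
y₂ = 3.07 × 0.472 = 1.45 m.
Head loss: ΔE = (y₂ − y₁)³/(4y₁y₂) = (1.45 − 0.472)³/(4×0.472×1.45) = 0.934/2.74 = 0.341 m.

y₂ = 1.45 m; ΔE = 0.341 m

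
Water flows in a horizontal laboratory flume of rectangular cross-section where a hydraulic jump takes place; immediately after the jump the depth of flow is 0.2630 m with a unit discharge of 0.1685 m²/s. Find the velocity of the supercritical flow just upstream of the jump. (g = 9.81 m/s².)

V₂ = q/y₂ = 0.1685/0.2630 = 0.6407 m/s; Fr₂ = V₂/√(g·y₂) = 0.3989.
From the momentum equation (using Fr₂), y₁/y₂ = ½[√(1 + 8Fr₂²) − 1] = ½[√2.2728 − 1] = 0.2538.
y₁ = 0.2538 × 0.2630 = 0.06675 m.
V₁ = q/y₁ = 0.1685/0.06675 = 2.524 m/s.

V₁ = 2.524 m/s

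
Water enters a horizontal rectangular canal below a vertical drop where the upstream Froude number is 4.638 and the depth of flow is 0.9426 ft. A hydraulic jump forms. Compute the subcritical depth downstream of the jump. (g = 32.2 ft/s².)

Fr₁ = 4.638 (given).
From the momentum equation for a rectangular channel, y₂/y₁ = ½[√(1 + 8Fr₁²) − 1] = ½[√173.09 − 1] = 6.078.
y₂ = 6.078 × 0.9426 = 5.729 ft.

y₂ = 5.729 ft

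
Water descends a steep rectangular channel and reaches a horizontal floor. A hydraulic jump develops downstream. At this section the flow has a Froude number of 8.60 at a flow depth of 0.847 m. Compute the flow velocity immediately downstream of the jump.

Fr₁ = 8.60 (given).
Conjugate-depth relation: y₂/y₁ = ½[√(1 + 8Fr₁²) − 1] = ½[√592.7 − 1] = 11.7.
y₂ = 11.7 × 0.847 = 9.89 m.
V₁ = Fr₁·√(g·y₁) = 8.60×√(9.81×0.847) = 24.8 m/s; q = V₁·y₁ = 21.0 m²/s.
V₂ = q/y₂ = 21.0/9.89 = 2.12 m/s.

V₂ = 2.12 m/s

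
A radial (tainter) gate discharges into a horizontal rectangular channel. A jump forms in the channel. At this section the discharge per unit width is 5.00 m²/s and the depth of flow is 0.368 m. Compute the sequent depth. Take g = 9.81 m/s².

y₂ = 3.54 m

V₁ = q/y₁ = 5.00/0.368 = 13.6 m/s. Fr₁ = V₁/√(g·y₁) = 13.6/√(9.81×0.368) = 7.15.
From the momentum equation for a rectangular channel, y₂/y₁ = ½[√(1 + 8Fr₁²) − 1] = ½[√410.1 − 1] = 9.63.
y₂ = 9.63 × 0.368 = 3.54 m.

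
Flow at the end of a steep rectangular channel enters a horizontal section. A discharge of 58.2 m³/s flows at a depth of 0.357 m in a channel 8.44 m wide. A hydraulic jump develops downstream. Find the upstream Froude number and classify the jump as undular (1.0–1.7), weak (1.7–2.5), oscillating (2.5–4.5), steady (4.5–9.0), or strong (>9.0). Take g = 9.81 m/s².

Fr₁ = 10.3; strong jump

q = Q/b = 58.2/8.44 = 6.90 m²/s; V₁ = q/y₁ = 19.3 m/s. Fr₁ = V₁/√(g·y₁) = 10.3.
Fr₁ = 10.3 lies in the strong range.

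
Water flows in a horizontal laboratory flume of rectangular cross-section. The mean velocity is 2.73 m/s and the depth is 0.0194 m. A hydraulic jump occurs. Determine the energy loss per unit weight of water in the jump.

ΔE = 0.232 m

Fr₁ = V₁/√(g·y₁) = 2.73/√(9.81×0.0194) = 6.26.
Sequent-depth ratio: y₂/y₁ = ½[√(1 + 8Fr₁²) − 1] = ½[√314.3 − 1] = 8.36.
y₂ = 8.36 × 0.0194 = 0.162 m.
Head loss: ΔE = (y₂ − y₁)³/(4y₁y₂) = (0.162 − 0.0194)³/(4×0.0194×0.162) = 0.00292/0.0126 = 0.232 m.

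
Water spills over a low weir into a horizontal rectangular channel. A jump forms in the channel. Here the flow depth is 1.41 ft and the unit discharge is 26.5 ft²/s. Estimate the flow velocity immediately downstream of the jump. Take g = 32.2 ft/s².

V₁ = q/y₁ = 26.5/1.41 = 18.8 ft/s. Fr₁ = V₁/√(g·y₁) = 18.8/√(32.2×1.41) = 2.79.
From the momentum equation for a rectangular channel, y₂/y₁ = ½[√(1 + 8Fr₁²) − 1] = ½[√63.24 − 1] = 3.48.
y₂ = 3.48 × 1.41 = 4.90 ft.
V₂ = q/y₂ = 26.5/4.90 = 5.41 ft/s.

V₂ = 5.41 ft/s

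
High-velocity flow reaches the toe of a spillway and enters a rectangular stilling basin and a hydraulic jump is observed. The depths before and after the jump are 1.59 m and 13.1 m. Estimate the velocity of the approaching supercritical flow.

For a rectangular channel the momentum equation gives q² = ½·g·y₁·y₂·(y₁ + y₂) = ½×9.81×1.59×13.1×14.7 = 1501.
q = √1501 = 38.7 m²/s.
V₁ = q/y₁ = 38.7/1.59 = 24.4 m/s.

V₁ = 24.4 m/s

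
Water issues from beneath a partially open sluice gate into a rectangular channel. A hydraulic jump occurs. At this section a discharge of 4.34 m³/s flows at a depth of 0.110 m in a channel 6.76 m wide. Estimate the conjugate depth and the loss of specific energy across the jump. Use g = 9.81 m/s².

q = Q/b = 4.34/6.76 = 0.642 m²/s; V₁ = q/y₁ = 5.84 m/s. Fr₁ = V₁/√(g·y₁) = 5.62.
Sequent-depth ratio: y₂/y₁ = ½[√(1 + 8Fr₁²) − 1] = ½[√253.5 − 1] = 7.46.
y₂ = 7.46 × 0.110 = 0.821 m.
Head loss: ΔE = (y₂ − y₁)³/(4y₁y₂) = (0.821 − 0.110)³/(4×0.110×0.821) = 0.359/0.361 = 0.994 m.

y₂ = 0.821 m; ΔE = 0.994 m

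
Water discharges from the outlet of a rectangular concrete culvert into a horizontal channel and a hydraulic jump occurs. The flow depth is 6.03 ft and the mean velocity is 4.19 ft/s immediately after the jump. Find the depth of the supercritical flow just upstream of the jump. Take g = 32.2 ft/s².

Fr₂ = V₂/√(g·y₂) = 4.19/√(32.2×6.03) = 0.301.
From the momentum equation (using Fr₂), y₁/y₂ = ½[√(1 + 8Fr₂²) − 1] = ½[√1.723 − 1] = 0.156.
y₁ = 0.156 × 6.03 = 0.943 ft.

y₁ = 0.943 ft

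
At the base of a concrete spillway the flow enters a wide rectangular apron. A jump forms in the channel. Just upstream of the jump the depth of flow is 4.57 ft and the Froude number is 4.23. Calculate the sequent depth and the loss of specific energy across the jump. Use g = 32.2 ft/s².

y₂ = 25.1 ft; ΔE = 19.0 ft

Fr₁ = 4.23 (given).
Conjugate-depth relation: y₂/y₁ = ½[√(1 + 8Fr₁²) − 1] = ½[√144.1 − 1] = 5.50.
y₂ = 5.50 × 4.57 = 25.1 ft.
Head loss: ΔE = (y₂ − y₁)³/(4y₁y₂) = (25.1 − 4.57)³/(4×4.57×25.1) = 8715/460 = 19.0 ft.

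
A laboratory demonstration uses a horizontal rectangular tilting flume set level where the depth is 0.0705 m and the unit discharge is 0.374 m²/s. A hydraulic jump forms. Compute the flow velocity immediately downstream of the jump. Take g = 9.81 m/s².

V₂ = 0.622 m/s

V₁ = q/y₁ = 0.374/0.0705 = 5.30 m/s. Fr₁ = V₁/√(g·y₁) = 5.30/√(9.81×0.0705) = 6.38.
Sequent-depth ratio: y₂/y₁ = ½[√(1 + 8Fr₁²) − 1] = ½[√326.5 − 1] = 8.54.
y₂ = 8.54 × 0.0705 = 0.602 m.
V₂ = q/y₂ = 0.374/0.602 = 0.622 m/s.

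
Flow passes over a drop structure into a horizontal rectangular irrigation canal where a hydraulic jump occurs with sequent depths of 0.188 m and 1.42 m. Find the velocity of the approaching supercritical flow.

V₁ = 7.72 m/s

For a rectangular channel the momentum equation gives q² = ½·g·y₁·y₂·(y₁ + y₂) = ½×9.81×0.188×1.42×1.61 = 2.11.
q = √2.11 = 1.45 m²/s.
V₁ = q/y₁ = 1.45/0.188 = 7.72 m/s.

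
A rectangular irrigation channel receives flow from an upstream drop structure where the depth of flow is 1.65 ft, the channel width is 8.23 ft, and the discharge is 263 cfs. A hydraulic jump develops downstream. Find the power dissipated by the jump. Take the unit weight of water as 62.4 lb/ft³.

q = Q/b = 263/8.23 = 32.0 ft²/s; V₁ = q/y₁ = 19.4 ft/s. Fr₁ = V₁/√(g·y₁) = 2.66.
From the momentum equation for a rectangular channel, y₂/y₁ = ½[√(1 + 8Fr₁²) − 1] = ½[√57.48 − 1] = 3.29.
y₂ = 3.29 × 1.65 = 5.43 ft.
Head loss: ΔE = (y₂ − y₁)³/(4y₁y₂) = (5.43 − 1.65)³/(4×1.65×5.43) = 54.0/35.8 = 1.51 ft.
P = γ·Q·ΔE/550 = 62.4 × 263 × 1.51 / 550 = 45.0 hp.

P = 45.0 hp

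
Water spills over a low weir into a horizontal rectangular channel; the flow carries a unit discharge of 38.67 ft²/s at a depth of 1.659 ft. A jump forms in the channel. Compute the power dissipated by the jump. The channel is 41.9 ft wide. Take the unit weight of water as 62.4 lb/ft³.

V₁ = q/y₁ = 38.67/1.659 = 23.31 ft/s. Fr₁ = V₁/√(g·y₁) = 23.31/√(32.2×1.659) = 3.189.
Sequent-depth ratio: y₂/y₁ = ½[√(1 + 8Fr₁²) − 1] = ½[√82.366 − 1] = 4.038.
y₂ = 4.038 × 1.659 = 6.699 ft.
Head loss: ΔE = (y₂ − y₁)³/(4y₁y₂) = (6.699 − 1.659)³/(4×1.659×6.699) = 128.0/44.45 = 2.879 ft.
Q = q·b = 38.67 × 41.9 = 1620 cfs. P = γ·Q·ΔE/550 = 62.4 × 1620 × 2.879 / 550 = 529.3 hp.

P = 529.3 hp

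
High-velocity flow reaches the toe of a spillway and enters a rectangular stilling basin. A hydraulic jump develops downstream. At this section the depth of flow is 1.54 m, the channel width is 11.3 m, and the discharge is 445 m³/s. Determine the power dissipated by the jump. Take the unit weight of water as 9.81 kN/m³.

q = Q/b = 445/11.3 = 39.4 m²/s; V₁ = q/y₁ = 25.6 m/s. Fr₁ = V₁/√(g·y₁) = 6.58.
By Bélanger, y₂/y₁ = ½[√(1 + 8Fr₁²) − 1] = ½[√347.3 − 1] = 8.82.
y₂ = 8.82 × 1.54 = 13.6 m.
Head loss: ΔE = (y₂ − y₁)³/(4y₁y₂) = (13.6 − 1.54)³/(4×1.54×13.6) = 1745/83.6 = 20.9 m.
P = γ·Q·ΔE = 9.81 × 445 × 20.9 = 91068 kW.

P = 91068 kW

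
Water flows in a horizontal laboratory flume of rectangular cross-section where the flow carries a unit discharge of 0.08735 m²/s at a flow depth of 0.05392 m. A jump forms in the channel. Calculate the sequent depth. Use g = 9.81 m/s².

V₁ = q/y₁ = 0.08735/0.05392 = 1.620 m/s. Fr₁ = V₁/√(g·y₁) = 1.620/√(9.81×0.05392) = 2.227.
Bélanger equation: y₂/y₁ = ½[√(1 + 8Fr₁²) − 1] = ½[√40.691 − 1] = 2.689.
y₂ = 2.689 × 0.05392 = 0.1450 m.

y₂ = 0.1450 m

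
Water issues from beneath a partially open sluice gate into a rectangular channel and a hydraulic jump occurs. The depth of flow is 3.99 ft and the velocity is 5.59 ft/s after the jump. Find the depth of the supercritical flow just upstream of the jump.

y₁ = 1.43 ft

Fr₂ = V₂/√(g·y₂) = 5.59/√(32.2×3.99) = 0.493.
From the momentum equation (using Fr₂), y₁/y₂ = ½[√(1 + 8Fr₂²) − 1] = ½[√2.946 − 1] = 0.358.
y₁ = 0.358 × 3.99 = 1.43 ft.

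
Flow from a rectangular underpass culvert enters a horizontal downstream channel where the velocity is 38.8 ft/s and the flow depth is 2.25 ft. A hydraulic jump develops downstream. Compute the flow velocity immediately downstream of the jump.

Fr₁ = V₁/√(g·y₁) = 38.8/√(32.2×2.25) = 4.56.
By Bélanger, y₂/y₁ = ½[√(1 + 8Fr₁²) − 1] = ½[√167.2 − 1] = 5.97.
y₂ = 5.97 × 2.25 = 13.4 ft.
q = V₁·y₁ = 38.8 × 2.25 = 87.3 ft²/s.
V₂ = q/y₂ = 87.3/13.4 = 6.50 ft/s.

V₂ = 6.50 ft/s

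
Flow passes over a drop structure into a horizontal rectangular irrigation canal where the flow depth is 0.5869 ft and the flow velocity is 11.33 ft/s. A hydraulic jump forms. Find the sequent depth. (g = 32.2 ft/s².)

y₂ = 1.890 ft

Fr₁ = V₁/√(g·y₁) = 11.33/√(32.2×0.5869) = 2.606.
Sequent-depth ratio: y₂/y₁ = ½[√(1 + 8Fr₁²) − 1] = ½[√55.341 − 1] = 3.220.
y₂ = 3.220 × 0.5869 = 1.890 ft.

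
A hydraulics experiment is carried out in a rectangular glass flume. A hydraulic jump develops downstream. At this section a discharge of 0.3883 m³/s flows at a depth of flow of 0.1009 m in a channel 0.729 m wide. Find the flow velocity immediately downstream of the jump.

V₂ = 0.7519 m/s

q = Q/b = 0.3883/0.729 = 0.5326 m²/s; V₁ = q/y₁ = 5.279 m/s. Fr₁ = V₁/√(g·y₁) = 5.306.
From the momentum equation for a rectangular channel, y₂/y₁ = ½[√(1 + 8Fr₁²) − 1] = ½[√226.23 − 1] = 7.020.
y₂ = 7.020 × 0.1009 = 0.7084 m.
V₂ = q/y₂ = 0.5326/0.7084 = 0.7519 m/s.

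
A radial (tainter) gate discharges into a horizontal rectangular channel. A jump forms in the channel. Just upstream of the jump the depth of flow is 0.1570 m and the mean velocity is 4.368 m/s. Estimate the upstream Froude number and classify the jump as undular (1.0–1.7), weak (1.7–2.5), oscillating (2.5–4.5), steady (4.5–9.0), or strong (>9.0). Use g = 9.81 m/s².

Fr₁ = 3.520; oscillating jump

Fr₁ = V₁/√(g·y₁) = 4.368/√(9.81×0.1570) = 3.520.
Fr₁ = 3.520 lies in the oscillating range.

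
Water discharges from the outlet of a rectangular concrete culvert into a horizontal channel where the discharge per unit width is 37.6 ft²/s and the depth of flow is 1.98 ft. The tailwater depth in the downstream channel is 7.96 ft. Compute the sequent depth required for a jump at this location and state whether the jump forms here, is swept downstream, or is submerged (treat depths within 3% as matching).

V₁ = q/y₁ = 37.6/1.98 = 19.0 ft/s. Fr₁ = V₁/√(g·y₁) = 19.0/√(32.2×1.98) = 2.38.
Sequent-depth ratio: y₂/y₁ = ½[√(1 + 8Fr₁²) − 1] = ½[√46.25 − 1] = 2.90.
y₂ = 2.90 × 1.98 = 5.74 ft.
Tailwater y_tw = 7.96 ft: y_tw > y₂, so the jump is submerged.

y₂ = 5.74 ft; the jump is submerged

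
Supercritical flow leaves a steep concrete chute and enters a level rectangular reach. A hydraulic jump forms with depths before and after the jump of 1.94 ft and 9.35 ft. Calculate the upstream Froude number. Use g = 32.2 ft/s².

For a rectangular channel the momentum equation gives q² = ½·g·y₁·y₂·(y₁ + y₂) = ½×32.2×1.94×9.35×11.3 = 3297.
q = √3297 = 57.4 ft²/s.
V₁ = q/y₁ = 29.6 ft/s; Fr₁ = V₁/√(g·y₁) = 3.74.

Fr₁ = 3.74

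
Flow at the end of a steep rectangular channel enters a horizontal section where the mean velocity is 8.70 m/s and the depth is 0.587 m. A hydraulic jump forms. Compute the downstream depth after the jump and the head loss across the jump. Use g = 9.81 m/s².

y₂ = 2.73 m; ΔE = 1.54 m

Fr₁ = V₁/√(g·y₁) = 8.70/√(9.81×0.587) = 3.63.
Conjugate-depth relation: y₂/y₁ = ½[√(1 + 8Fr₁²) − 1] = ½[√106.2 − 1] = 4.65.
y₂ = 4.65 × 0.587 = 2.73 m.
q = V₁·y₁ = 8.70 × 0.587 = 5.11 m²/s. V₂ = q/y₂ = 5.11/2.73 = 1.87 m/s. E₁ = y₁ + V₁²/2g = 4.44 m; E₂ = y₂ + V₂²/2g = 2.91 m. ΔE = E₁ − E₂ = 1.54 m.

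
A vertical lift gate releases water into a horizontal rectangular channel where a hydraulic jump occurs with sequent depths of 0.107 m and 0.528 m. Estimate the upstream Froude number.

For a rectangular channel the momentum equation gives q² = ½·g·y₁·y₂·(y₁ + y₂) = ½×9.81×0.107×0.528×0.635 = 0.176.
q = √0.176 = 0.419 m²/s.
V₁ = q/y₁ = 3.92 m/s; Fr₁ = V₁/√(g·y₁) = 3.83.

Fr₁ = 3.83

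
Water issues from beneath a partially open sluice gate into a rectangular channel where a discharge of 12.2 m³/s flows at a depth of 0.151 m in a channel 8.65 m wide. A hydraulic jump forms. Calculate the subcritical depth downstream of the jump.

q = Q/b = 12.2/8.65 = 1.41 m²/s; V₁ = q/y₁ = 9.34 m/s. Fr₁ = V₁/√(g·y₁) = 7.67.
Bélanger equation: y₂/y₁ = ½[√(1 + 8Fr₁²) − 1] = ½[√472.2 − 1] = 10.4.
y₂ = 10.4 × 0.151 = 1.57 m.

y₂ = 1.57 m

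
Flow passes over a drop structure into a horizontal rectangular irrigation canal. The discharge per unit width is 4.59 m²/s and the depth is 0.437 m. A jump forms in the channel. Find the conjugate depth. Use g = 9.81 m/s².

V₁ = q/y₁ = 4.59/0.437 = 10.5 m/s. Fr₁ = V₁/√(g·y₁) = 10.5/√(9.81×0.437) = 5.07.
By Bélanger, y₂/y₁ = ½[√(1 + 8Fr₁²) − 1] = ½[√206.9 − 1] = 6.69.
y₂ = 6.69 × 0.437 = 2.92 m.

y₂ = 2.92 m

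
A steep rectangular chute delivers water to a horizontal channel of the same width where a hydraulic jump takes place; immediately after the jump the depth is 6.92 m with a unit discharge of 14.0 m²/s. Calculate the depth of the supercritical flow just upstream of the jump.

y₁ = 0.753 m

V₂ = q/y₂ = 14.0/6.92 = 2.02 m/s; Fr₂ = V₂/√(g·y₂) = 0.246.
The Bélanger relation is symmetric: y₁/y₂ = ½[√(1 + 8Fr₂²) − 1] = ½[√1.482 − 1] = 0.109.
y₁ = 0.109 × 6.92 = 0.753 m.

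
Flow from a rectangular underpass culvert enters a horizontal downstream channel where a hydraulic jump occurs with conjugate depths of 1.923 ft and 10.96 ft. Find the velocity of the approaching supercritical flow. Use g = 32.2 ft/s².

V₁ = 34.38 ft/s

For a rectangular channel the momentum equation gives q² = ½·g·y₁·y₂·(y₁ + y₂) = ½×32.2×1.923×10.96×12.88 = 4372.
q = √4372 = 66.12 ft²/s.
V₁ = q/y₁ = 66.12/1.923 = 34.38 ft/s.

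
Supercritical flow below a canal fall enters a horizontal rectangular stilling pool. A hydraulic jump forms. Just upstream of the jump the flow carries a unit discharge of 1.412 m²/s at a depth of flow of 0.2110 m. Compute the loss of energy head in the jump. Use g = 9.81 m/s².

V₁ = q/y₁ = 1.412/0.2110 = 6.692 m/s. Fr₁ = V₁/√(g·y₁) = 6.692/√(9.81×0.2110) = 4.651.
Sequent-depth ratio: y₂/y₁ = ½[√(1 + 8Fr₁²) − 1] = ½[√174.08 − 1] = 6.097.
y₂ = 6.097 × 0.2110 = 1.286 m.
Head loss: ΔE = (y₂ − y₁)³/(4y₁y₂) = (1.286 − 0.2110)³/(4×0.2110×1.286) = 1.244/1.086 = 1.146 m.

ΔE = 1.146 m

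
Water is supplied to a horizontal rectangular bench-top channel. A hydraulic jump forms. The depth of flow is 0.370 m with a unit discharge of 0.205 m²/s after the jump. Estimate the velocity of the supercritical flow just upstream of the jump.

V₁ = 3.76 m/s

V₂ = q/y₂ = 0.205/0.370 = 0.554 m/s; Fr₂ = V₂/√(g·y₂) = 0.291.
From the momentum equation (using Fr₂), y₁/y₂ = ½[√(1 + 8Fr₂²) − 1] = ½[√1.677 − 1] = 0.147.
y₁ = 0.147 × 0.370 = 0.0545 m.
V₁ = q/y₁ = 0.205/0.0545 = 3.76 m/s.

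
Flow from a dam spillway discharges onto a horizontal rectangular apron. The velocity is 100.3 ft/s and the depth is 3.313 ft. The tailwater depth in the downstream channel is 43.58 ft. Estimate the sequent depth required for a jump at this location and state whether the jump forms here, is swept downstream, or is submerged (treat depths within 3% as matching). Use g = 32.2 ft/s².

y₂ = 43.87 ft; the jump forms here

Fr₁ = V₁/√(g·y₁) = 100.3/√(32.2×3.313) = 9.711.
By Bélanger, y₂/y₁ = ½[√(1 + 8Fr₁²) − 1] = ½[√755.42 − 1] = 13.24.
y₂ = 13.24 × 3.313 = 43.87 ft.
Tailwater y_tw = 43.58 ft: y_tw ≈ y₂, so the jump forms here.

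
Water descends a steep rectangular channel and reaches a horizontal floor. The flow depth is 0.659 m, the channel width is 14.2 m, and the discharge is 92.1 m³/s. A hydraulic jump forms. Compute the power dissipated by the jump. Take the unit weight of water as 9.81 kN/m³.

P = 1902 kW

q = Q/b = 92.1/14.2 = 6.49 m²/s; V₁ = q/y₁ = 9.84 m/s. Fr₁ = V₁/√(g·y₁) = 3.87.
Sequent-depth ratio: y₂/y₁ = ½[√(1 + 8Fr₁²) − 1] = ½[√120.9 − 1] = 5.00.
y₂ = 5.00 × 0.659 = 3.29 m.
Head loss: ΔE = (y₂ − y₁)³/(4y₁y₂) = (3.29 − 0.659)³/(4×0.659×3.29) = 18.3/8.68 = 2.11 m.
P = γ·Q·ΔE = 9.81 × 92.1 × 2.11 = 1902 kW.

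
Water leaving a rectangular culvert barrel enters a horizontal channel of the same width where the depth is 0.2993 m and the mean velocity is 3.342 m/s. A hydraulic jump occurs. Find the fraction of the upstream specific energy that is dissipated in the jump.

ΔE/E₁ = 0.0828 (8.28%)

Fr₁ = V₁/√(g·y₁) = 3.342/√(9.81×0.2993) = 1.950.
Bélanger equation: y₂/y₁ = ½[√(1 + 8Fr₁²) − 1] = ½[√31.432 − 1] = 2.303.
y₂ = 2.303 × 0.2993 = 0.6893 m.
E₁ = y₁ + V₁²/2g = 0.8686 m. ΔE = (y₂ − y₁)³/(4y₁y₂) = 0.07190 m. ΔE/E₁ = 0.07190/0.8686 = 0.0828.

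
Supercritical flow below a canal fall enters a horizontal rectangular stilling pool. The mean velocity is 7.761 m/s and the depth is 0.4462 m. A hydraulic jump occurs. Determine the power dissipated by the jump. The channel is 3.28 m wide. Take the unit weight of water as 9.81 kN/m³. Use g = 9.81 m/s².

Fr₁ = V₁/√(g·y₁) = 7.761/√(9.81×0.4462) = 3.710.
Conjugate-depth relation: y₂/y₁ = ½[√(1 + 8Fr₁²) − 1] = ½[√111.08 − 1] = 4.770.
y₂ = 4.770 × 0.4462 = 2.128 m.
Head loss: ΔE = (y₂ − y₁)³/(4y₁y₂) = (2.128 − 0.4462)³/(4×0.4462×2.128) = 4.759/3.799 = 1.253 m.
q = V₁·y₁ = 7.761 × 0.4462 = 3.463 m²/s. Q = q·b = 3.463 × 3.28 = 11.36 m³/s. P = γ·Q·ΔE = 9.81 × 11.36 × 1.253 = 139.6 kW.

P = 139.6 kW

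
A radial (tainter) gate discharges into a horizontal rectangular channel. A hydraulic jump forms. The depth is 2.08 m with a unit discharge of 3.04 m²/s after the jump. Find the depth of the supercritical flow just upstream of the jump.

V₂ = q/y₂ = 3.04/2.08 = 1.46 m/s; Fr₂ = V₂/√(g·y₂) = 0.324.
Applying the sequent-depth relation in reverse, y₁/y₂ = ½[√(1 + 8Fr₂²) − 1] = ½[√1.837 − 1] = 0.178.
y₁ = 0.178 × 2.08 = 0.370 m.

y₁ = 0.370 m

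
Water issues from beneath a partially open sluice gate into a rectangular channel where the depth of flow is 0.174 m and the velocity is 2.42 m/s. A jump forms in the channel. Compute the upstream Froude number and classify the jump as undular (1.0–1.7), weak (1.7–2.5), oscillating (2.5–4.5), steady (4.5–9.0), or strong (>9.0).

Fr₁ = V₁/√(g·y₁) = 2.42/√(9.81×0.174) = 1.85.
Fr₁ = 1.85 lies in the weak range.

Fr₁ = 1.85; weak jump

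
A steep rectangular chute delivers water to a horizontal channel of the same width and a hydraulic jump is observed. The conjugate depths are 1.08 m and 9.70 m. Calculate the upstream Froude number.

For a rectangular channel the momentum equation gives q² = ½·g·y₁·y₂·(y₁ + y₂) = ½×9.81×1.08×9.70×10.8 = 554.
q = √554 = 23.5 m²/s.
V₁ = q/y₁ = 21.8 m/s; Fr₁ = V₁/√(g·y₁) = 6.70.

Fr₁ = 6.70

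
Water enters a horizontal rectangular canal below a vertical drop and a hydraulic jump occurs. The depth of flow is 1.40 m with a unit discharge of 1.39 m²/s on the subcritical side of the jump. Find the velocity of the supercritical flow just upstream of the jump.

V₂ = q/y₂ = 1.39/1.40 = 0.993 m/s; Fr₂ = V₂/√(g·y₂) = 0.268.
From the momentum equation (using Fr₂), y₁/y₂ = ½[√(1 + 8Fr₂²) − 1] = ½[√1.574 − 1] = 0.127.
y₁ = 0.127 × 1.40 = 0.178 m.
V₁ = q/y₁ = 1.39/0.178 = 7.80 m/s.

V₁ = 7.80 m/s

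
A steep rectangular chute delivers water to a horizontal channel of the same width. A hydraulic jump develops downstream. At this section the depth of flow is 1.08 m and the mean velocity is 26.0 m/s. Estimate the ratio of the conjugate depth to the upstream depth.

y₂/y₁ = 10.8

Fr₁ = V₁/√(g·y₁) = 26.0/√(9.81×1.08) = 7.99.
Conjugate-depth relation: y₂/y₁ = ½[√(1 + 8Fr₁²) − 1] = ½[√511.4 − 1] = 10.8.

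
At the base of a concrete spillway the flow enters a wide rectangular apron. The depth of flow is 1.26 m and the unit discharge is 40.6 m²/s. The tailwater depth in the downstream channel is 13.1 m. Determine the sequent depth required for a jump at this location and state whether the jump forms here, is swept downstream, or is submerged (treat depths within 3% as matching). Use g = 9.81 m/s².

V₁ = q/y₁ = 40.6/1.26 = 32.2 m/s. Fr₁ = V₁/√(g·y₁) = 32.2/√(9.81×1.26) = 9.17.
From the momentum equation for a rectangular channel, y₂/y₁ = ½[√(1 + 8Fr₁²) − 1] = ½[√673.0 − 1] = 12.5.
y₂ = 12.5 × 1.26 = 15.7 m.
Tailwater y_tw = 13.1 m: y_tw < y₂, so the jump is swept downstream.

y₂ = 15.7 m; the jump is swept downstream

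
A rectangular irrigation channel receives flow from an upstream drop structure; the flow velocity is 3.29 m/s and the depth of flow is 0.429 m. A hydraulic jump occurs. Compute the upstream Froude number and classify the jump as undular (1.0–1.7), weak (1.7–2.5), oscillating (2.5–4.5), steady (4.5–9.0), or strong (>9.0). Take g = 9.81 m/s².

Fr₁ = V₁/√(g·y₁) = 3.29/√(9.81×0.429) = 1.60.
Fr₁ = 1.60 lies in the undular range.

Fr₁ = 1.60; undular jump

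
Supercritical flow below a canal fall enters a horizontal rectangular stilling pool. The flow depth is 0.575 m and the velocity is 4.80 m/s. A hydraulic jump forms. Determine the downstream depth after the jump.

Fr₁ = V₁/√(g·y₁) = 4.80/√(9.81×0.575) = 2.02.
Bélanger equation: y₂/y₁ = ½[√(1 + 8Fr₁²) − 1] = ½[√33.68 − 1] = 2.40.
y₂ = 2.40 × 0.575 = 1.38 m.

y₂ = 1.38 m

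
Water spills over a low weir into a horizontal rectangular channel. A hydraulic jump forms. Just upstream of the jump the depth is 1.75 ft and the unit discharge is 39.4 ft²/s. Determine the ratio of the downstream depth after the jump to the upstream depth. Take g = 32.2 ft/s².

y₂/y₁ = 3.77

V₁ = q/y₁ = 39.4/1.75 = 22.5 ft/s. Fr₁ = V₁/√(g·y₁) = 22.5/√(32.2×1.75) = 3.00.
From the momentum equation for a rectangular channel, y₂/y₁ = ½[√(1 + 8Fr₁²) − 1] = ½[√72.96 − 1] = 3.77.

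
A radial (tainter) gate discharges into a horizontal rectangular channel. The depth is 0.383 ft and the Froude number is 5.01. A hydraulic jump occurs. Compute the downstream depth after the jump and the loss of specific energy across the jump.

y₂ = 2.53 ft; ΔE = 2.55 ft

Fr₁ = 5.01 (given).
Sequent-depth ratio: y₂/y₁ = ½[√(1 + 8Fr₁²) − 1] = ½[√201.8 − 1] = 6.60.
y₂ = 6.60 × 0.383 = 2.53 ft.
Head loss: ΔE = (y₂ − y₁)³/(4y₁y₂) = (2.53 − 0.383)³/(4×0.383×2.53) = 9.88/3.87 = 2.55 ft.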